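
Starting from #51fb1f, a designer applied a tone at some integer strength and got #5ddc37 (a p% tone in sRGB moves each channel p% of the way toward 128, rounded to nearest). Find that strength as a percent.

#51fb1f is rgb(81, 251, 31); #5ddc37 is rgb(93, 220, 55).
On the G channel (widest range): 220 ≈ 251 + (p/100)(128 − 251), so p ≈ 100×(220 − 251)/(128 − 251) = -3100/-123 = 25.20.
p = 25 reproduces all three channels after rounding.

25%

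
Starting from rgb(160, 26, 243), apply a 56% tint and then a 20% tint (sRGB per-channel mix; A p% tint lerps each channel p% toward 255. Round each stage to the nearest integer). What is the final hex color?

#DDAEFB

Lerp each channel 56% toward 255:
  R: 160 + 53.2 = 213.2 → 213
  G: 26 + 128.24 = 154.24 → 154
  B: 243 + 0.56×(255−243) = 243 + 6.72 = 249.72 → 250
After the tint: rgb(213, 154, 250) = #D59AFA.
A 20% tint moves each channel 20% toward 255:
  R: 213 + 0.2×(255−213) = 213 + 8.4 = 221.4 → 221
  G: 154 + 20.2 = 174.2 → 174
  B: 250 + 0.2×(255−250) = 250 + 1 = 251 → 251
rgb(221, 174, 251) = #DDAEFB.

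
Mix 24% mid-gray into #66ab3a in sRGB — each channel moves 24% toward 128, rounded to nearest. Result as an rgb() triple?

rgb(108, 161, 75)

#66ab3a is rgb(102, 171, 58).
Lerp each channel 24% toward 128:
  R: 102 + 6.24 = 108.24 → 108
  G: 171 + 0.24×(128−171) = 171 − 10.32 = 160.68 → 161
  B: 58 + 0.24×(128−58) = 58 + 16.8 = 74.8 → 75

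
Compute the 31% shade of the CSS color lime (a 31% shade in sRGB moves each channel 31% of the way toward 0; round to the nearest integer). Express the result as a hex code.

#00b000

CSS lime is rgb(0, 255, 0).
Per channel, c → c + 0.31(0 − c):
  R: 0 + 0 = 0 → 0
  G: 255 + 0.31×(0−255) = 255 − 79.05 = 175.95 → 176
  B: 0 + 0.31×(0−0) = 0 + 0 = 0 → 0
rgb(0, 176, 0) = #00b000.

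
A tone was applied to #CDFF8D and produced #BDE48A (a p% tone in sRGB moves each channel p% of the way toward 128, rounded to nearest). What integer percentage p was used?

#CDFF8D is rgb(205, 255, 141); #BDE48A is rgb(189, 228, 138).
On the G channel (widest range): 228 ≈ 255 + (p/100)(128 − 255), so p ≈ 100×(228 − 255)/(128 − 255) = -2700/-127 = 21.26.
p = 21 reproduces all three channels after rounding.

21%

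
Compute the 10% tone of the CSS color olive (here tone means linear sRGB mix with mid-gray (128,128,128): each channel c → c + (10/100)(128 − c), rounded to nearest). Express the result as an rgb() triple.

CSS olive is rgb(128, 128, 0).
A 10% tone moves each channel 10% toward 128:
  R: 128 + 0.1×(128−128) = 128 + 0 = 128 → 128
  G: 128 + 0 = 128 → 128
  B: 0 + 12.8 = 12.8 → 13

rgb(128, 128, 13)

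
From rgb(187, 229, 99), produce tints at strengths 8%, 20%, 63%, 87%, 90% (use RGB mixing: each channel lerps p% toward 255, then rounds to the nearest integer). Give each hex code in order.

8%: (187 + 5.44 = 192.44→192, 229 + 2.08 = 231.08→231, 99 + 12.48 = 111.48→111) → #C0E76F
20%: (187 + 13.6 = 200.6→201, 229 + 5.2 = 234.2→234, 99 + 31.2 = 130.2→130) → #C9EA82
63%: (187 + 42.84 = 229.84→230, 229 + 16.38 = 245.38→245, 99 + 98.28 = 197.28→197) → #E6F5C5
87%: (187 + 59.16 = 246.16→246, 229 + 22.62 = 251.62→252, 99 + 135.72 = 234.72→235) → #F6FCEB
90%: (187 + 61.2 = 248.2→248, 229 + 23.4 = 252.4→252, 99 + 140.4 = 239.4→239) → #F8FCEF

#C0E76F, #C9EA82, #E6F5C5, #F6FCEB, #F8FCEF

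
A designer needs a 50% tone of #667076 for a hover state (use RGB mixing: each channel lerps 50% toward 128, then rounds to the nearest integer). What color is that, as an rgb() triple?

rgb(115, 120, 123)

#667076 is rgb(102, 112, 118).
A 50% tone moves each channel 50% toward 128:
  R: 102 + 0.5×(128−102) = 102 + 13 = 115 → 115
  G: 112 + 0.5×(128−112) = 112 + 8 = 120 → 120
  B: 118 + 0.5×(128−118) = 118 + 5 = 123 → 123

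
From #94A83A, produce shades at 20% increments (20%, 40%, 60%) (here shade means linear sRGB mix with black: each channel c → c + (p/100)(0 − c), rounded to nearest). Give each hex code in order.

#94A83A is rgb(148, 168, 58).
20%: (148 − 29.6 = 118.4→118, 168 − 33.6 = 134.4→134, 58 − 11.6 = 46.4→46) → #76862E
40%: (148 − 59.2 = 88.8→89, 168 − 67.2 = 100.8→101, 58 − 23.2 = 34.8→35) → #596523
60%: (148 − 88.8 = 59.2→59, 168 − 100.8 = 67.2→67, 58 − 34.8 = 23.2→23) → #3B4317

#76862E, #596523, #3B4317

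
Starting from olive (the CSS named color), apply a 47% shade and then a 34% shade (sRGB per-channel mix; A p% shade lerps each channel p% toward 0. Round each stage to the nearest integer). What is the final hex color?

#2d2d00

CSS olive is rgb(128, 128, 0).
A 47% shade moves each channel 47% toward 0:
  R: 128 + 0.47×(0−128) = 128 − 60.16 = 67.84 → 68
  G: 128 + 0.47×(0−128) = 128 − 60.16 = 67.84 → 68
  B: 0 + 0 = 0 → 0
After the shade: rgb(68, 68, 0) = #444400.
Per channel, c → c + 0.34(0 − c):
  R: 68 − 23.12 = 44.88 → 45
  G: 68 − 23.12 = 44.88 → 45
  B: 0 + 0 = 0 → 0
rgb(45, 45, 0) = #2d2d00.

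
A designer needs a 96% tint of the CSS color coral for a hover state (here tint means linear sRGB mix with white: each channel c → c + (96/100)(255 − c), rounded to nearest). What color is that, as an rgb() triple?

CSS coral is rgb(255, 127, 80).
A 96% tint moves each channel 96% toward 255:
  R: 255 + 0.96×(255−255) = 255 + 0 = 255 → 255
  G: 127 + 122.88 = 249.88 → 250
  B: 80 + 168 = 248 → 248

rgb(255, 250, 248)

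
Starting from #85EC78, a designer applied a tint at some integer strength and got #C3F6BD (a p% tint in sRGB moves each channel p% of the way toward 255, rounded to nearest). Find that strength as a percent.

51%

#85EC78 is rgb(133, 236, 120); #C3F6BD is rgb(195, 246, 189).
On the B channel (widest range): 189 ≈ 120 + (p/100)(255 − 120), so p ≈ 100×(189 − 120)/(255 − 120) = 6900/135 = 51.11.
p = 51 reproduces all three channels after rounding.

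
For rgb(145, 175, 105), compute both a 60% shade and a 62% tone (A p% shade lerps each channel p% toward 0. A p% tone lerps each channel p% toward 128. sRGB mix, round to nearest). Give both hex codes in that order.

60% shade:
  R: 145 − 87 = 58 → 58
  G: 175 − 105 = 70 → 70
  B: 105 + 0.6×(0−105) = 105 − 63 = 42 → 42
  → #3a462a
62% tone:
  R: 145 + 0.62×(128−145) = 145 − 10.54 = 134.46 → 134
  G: 175 + 0.62×(128−175) = 175 − 29.14 = 145.86 → 146
  B: 105 + 0.62×(128−105) = 105 + 14.26 = 119.26 → 119
  → #869277

#3a462a, #869277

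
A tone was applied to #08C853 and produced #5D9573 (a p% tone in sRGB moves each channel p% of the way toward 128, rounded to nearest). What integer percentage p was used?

#08C853 is rgb(8, 200, 83); #5D9573 is rgb(93, 149, 115).
On the R channel (widest range): 93 ≈ 8 + (p/100)(128 − 8), so p ≈ 100×(93 − 8)/(128 − 8) = 8500/120 = 70.83.
p = 71 reproduces all three channels after rounding.

71%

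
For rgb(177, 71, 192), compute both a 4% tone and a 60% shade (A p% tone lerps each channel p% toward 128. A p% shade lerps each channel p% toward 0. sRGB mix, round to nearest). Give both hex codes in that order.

4% tone:
  R: 177 + 0.04×(128−177) = 177 − 1.96 = 175.04 → 175
  G: 71 + 0.04×(128−71) = 71 + 2.28 = 73.28 → 73
  B: 192 + 0.04×(128−192) = 192 − 2.56 = 189.44 → 189
  → #AF49BD
60% shade:
  R: 177 + 0.6×(0−177) = 177 − 106.2 = 70.8 → 71
  G: 71 − 42.6 = 28.4 → 28
  B: 192 + 0.6×(0−192) = 192 − 115.2 = 76.8 → 77
  → #471C4D

#AF49BD, #471C4D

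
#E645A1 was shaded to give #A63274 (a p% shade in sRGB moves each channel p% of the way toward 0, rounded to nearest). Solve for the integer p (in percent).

28%

#E645A1 is rgb(230, 69, 161); #A63274 is rgb(166, 50, 116).
On the R channel (widest range): 166 ≈ 230 + (p/100)(0 − 230), so p ≈ 100×(166 − 230)/(0 − 230) = -6400/-230 = 27.83.
p = 28 reproduces all three channels after rounding.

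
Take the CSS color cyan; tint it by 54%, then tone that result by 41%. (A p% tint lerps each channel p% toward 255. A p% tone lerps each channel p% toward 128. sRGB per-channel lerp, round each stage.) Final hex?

CSS cyan is rgb(0, 255, 255).
Lerp each channel 54% toward 255:
  R: 0 + 137.7 = 137.7 → 138
  G: 255 + 0.54×(255−255) = 255 + 0 = 255 → 255
  B: 255 + 0.54×(255−255) = 255 + 0 = 255 → 255
After the tint: rgb(138, 255, 255) = #8AFFFF.
A 41% tone moves each channel 41% toward 128:
  R: 138 + 0.41×(128−138) = 138 − 4.1 = 133.9 → 134
  G: 255 − 52.07 = 202.93 → 203
  B: 255 − 52.07 = 202.93 → 203
rgb(134, 203, 203) = #86CBCB.

#86CBCB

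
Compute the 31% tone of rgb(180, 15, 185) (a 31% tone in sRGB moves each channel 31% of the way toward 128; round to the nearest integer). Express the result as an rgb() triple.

rgb(164, 50, 167)

A 31% tone moves each channel 31% toward 128:
  R: 180 + 0.31×(128−180) = 180 − 16.12 = 163.88 → 164
  G: 15 + 0.31×(128−15) = 15 + 35.03 = 50.03 → 50
  B: 185 − 17.67 = 167.33 → 167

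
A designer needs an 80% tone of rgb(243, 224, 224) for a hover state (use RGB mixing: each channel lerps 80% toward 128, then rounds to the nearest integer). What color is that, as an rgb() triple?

rgb(151, 147, 147)

An 80% tone moves each channel 80% toward 128:
  R: 243 + 0.8×(128−243) = 243 − 92 = 151 → 151
  G: 224 + 0.8×(128−224) = 224 − 76.8 = 147.2 → 147
  B: 224 − 76.8 = 147.2 → 147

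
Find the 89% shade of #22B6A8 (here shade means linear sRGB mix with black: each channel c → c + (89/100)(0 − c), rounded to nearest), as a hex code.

#041412

#22B6A8 is rgb(34, 182, 168).
Lerp each channel 89% toward 0:
  R: 34 − 30.26 = 3.74 → 4
  G: 182 + 0.89×(0−182) = 182 − 161.98 = 20.02 → 20
  B: 168 + 0.89×(0−168) = 168 − 149.52 = 18.48 → 18
rgb(4, 20, 18) = #041412.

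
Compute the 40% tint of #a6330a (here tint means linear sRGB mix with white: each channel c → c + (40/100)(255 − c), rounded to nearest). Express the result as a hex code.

#a6330a is rgb(166, 51, 10).
Lerp each channel 40% toward 255:
  R: 166 + 35.6 = 201.6 → 202
  G: 51 + 0.4×(255−51) = 51 + 81.6 = 132.6 → 133
  B: 10 + 98 = 108 → 108
rgb(202, 133, 108) = #ca856c.

#ca856c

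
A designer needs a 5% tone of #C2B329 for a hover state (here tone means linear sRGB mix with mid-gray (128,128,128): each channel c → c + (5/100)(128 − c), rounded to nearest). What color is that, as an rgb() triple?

#C2B329 is rgb(194, 179, 41).
Lerp each channel 5% toward 128:
  R: 194 − 3.3 = 190.7 → 191
  G: 179 − 2.55 = 176.45 → 176
  B: 41 + 4.35 = 45.35 → 45

rgb(191, 176, 45)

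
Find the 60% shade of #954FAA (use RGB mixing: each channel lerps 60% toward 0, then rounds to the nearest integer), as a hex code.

#3C2044

#954FAA is rgb(149, 79, 170).
Lerp each channel 60% toward 0:
  R: 149 + 0.6×(0−149) = 149 − 89.4 = 59.6 → 60
  G: 79 − 47.4 = 31.6 → 32
  B: 170 + 0.6×(0−170) = 170 − 102 = 68 → 68
rgb(60, 32, 68) = #3C2044.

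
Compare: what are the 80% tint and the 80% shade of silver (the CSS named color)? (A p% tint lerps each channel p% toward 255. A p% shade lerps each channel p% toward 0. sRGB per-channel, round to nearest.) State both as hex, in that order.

#f2f2f2, #262626

CSS silver is rgb(192, 192, 192).
80% tint:
  R: 192 + 0.8×(255−192) = 192 + 50.4 = 242.4 → 242
  G: 192 + 50.4 = 242.4 → 242
  B: 192 + 0.8×(255−192) = 192 + 50.4 = 242.4 → 242
  → #f2f2f2
80% shade:
  R: 192 + 0.8×(0−192) = 192 − 153.6 = 38.4 → 38
  G: 192 + 0.8×(0−192) = 192 − 153.6 = 38.4 → 38
  B: 192 + 0.8×(0−192) = 192 − 153.6 = 38.4 → 38
  → #262626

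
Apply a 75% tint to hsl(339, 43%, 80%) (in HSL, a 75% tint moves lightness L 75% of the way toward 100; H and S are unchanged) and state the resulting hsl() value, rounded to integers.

hsl(339, 43%, 95%)

L moves 75% from 80 toward 100: 80 + 15 = 95 → 95.
H and S are unchanged.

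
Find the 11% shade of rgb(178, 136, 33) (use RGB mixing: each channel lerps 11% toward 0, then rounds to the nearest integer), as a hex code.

Lerp each channel 11% toward 0:
  R: 178 − 19.58 = 158.42 → 158
  G: 136 + 0.11×(0−136) = 136 − 14.96 = 121.04 → 121
  B: 33 + 0.11×(0−33) = 33 − 3.63 = 29.37 → 29
rgb(158, 121, 29) = #9E791D.

#9E791D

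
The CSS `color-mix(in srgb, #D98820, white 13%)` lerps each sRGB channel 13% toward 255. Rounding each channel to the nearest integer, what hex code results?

#D98820 is rgb(217, 136, 32).
Per channel, c → c + 0.13(255 − c):
  R: 217 + 0.13×(255−217) = 217 + 4.94 = 221.94 → 222
  G: 136 + 0.13×(255−136) = 136 + 15.47 = 151.47 → 151
  B: 32 + 0.13×(255−32) = 32 + 28.99 = 60.99 → 61
rgb(222, 151, 61) = #DE973D.

#DE973D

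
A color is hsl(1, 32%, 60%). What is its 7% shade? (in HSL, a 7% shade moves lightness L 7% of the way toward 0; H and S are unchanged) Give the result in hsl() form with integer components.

L moves 7% from 60 toward 0: 60 − 4.2 = 55.8 → 56.
H and S are unchanged.

hsl(1, 32%, 56%)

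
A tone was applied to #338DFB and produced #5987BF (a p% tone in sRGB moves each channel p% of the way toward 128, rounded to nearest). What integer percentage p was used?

#338DFB is rgb(51, 141, 251); #5987BF is rgb(89, 135, 191).
On the B channel (widest range): 191 ≈ 251 + (p/100)(128 − 251), so p ≈ 100×(191 − 251)/(128 − 251) = -6000/-123 = 48.78.
p = 49 reproduces all three channels after rounding.

49%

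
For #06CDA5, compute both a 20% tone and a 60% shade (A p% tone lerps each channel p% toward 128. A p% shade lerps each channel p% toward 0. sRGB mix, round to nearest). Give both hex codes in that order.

#1EBE9E, #025242

#06CDA5 is rgb(6, 205, 165).
20% tone:
  R: 6 + 0.2×(128−6) = 6 + 24.4 = 30.4 → 30
  G: 205 − 15.4 = 189.6 → 190
  B: 165 + 0.2×(128−165) = 165 − 7.4 = 157.6 → 158
  → #1EBE9E
60% shade:
  R: 6 + 0.6×(0−6) = 6 − 3.6 = 2.4 → 2
  G: 205 − 123 = 82 → 82
  B: 165 − 99 = 66 → 66
  → #025242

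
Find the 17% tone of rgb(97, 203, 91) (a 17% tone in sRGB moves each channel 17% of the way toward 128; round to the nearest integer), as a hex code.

Per channel, c → c + 0.17(128 − c):
  R: 97 + 5.27 = 102.27 → 102
  G: 203 + 0.17×(128−203) = 203 − 12.75 = 190.25 → 190
  B: 91 + 6.29 = 97.29 → 97
rgb(102, 190, 97) = #66BE61.

#66BE61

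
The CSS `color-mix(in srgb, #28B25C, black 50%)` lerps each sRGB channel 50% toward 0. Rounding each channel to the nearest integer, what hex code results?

#14592E

#28B25C is rgb(40, 178, 92).
A 50% shade moves each channel 50% toward 0:
  R: 40 + 0.5×(0−40) = 40 − 20 = 20 → 20
  G: 178 − 89 = 89 → 89
  B: 92 + 0.5×(0−92) = 92 − 46 = 46 → 46
rgb(20, 89, 46) = #14592E.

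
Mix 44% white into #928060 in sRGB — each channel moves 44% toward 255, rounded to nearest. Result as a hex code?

#928060 is rgb(146, 128, 96).
A 44% tint moves each channel 44% toward 255:
  R: 146 + 0.44×(255−146) = 146 + 47.96 = 193.96 → 194
  G: 128 + 0.44×(255−128) = 128 + 55.88 = 183.88 → 184
  B: 96 + 0.44×(255−96) = 96 + 69.96 = 165.96 → 166
rgb(194, 184, 166) = #c2b8a6.

#c2b8a6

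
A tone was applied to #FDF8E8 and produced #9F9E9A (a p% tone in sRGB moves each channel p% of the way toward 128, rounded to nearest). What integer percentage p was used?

#FDF8E8 is rgb(253, 248, 232); #9F9E9A is rgb(159, 158, 154).
On the R channel (widest range): 159 ≈ 253 + (p/100)(128 − 253), so p ≈ 100×(159 − 253)/(128 − 253) = -9400/-125 = 75.20.
p = 75 reproduces all three channels after rounding.

75%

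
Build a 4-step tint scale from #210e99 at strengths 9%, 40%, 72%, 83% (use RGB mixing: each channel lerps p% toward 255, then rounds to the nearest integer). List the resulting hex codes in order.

#210e99 is rgb(33, 14, 153).
9%: (33 + 19.98 = 52.98→53, 14 + 21.69 = 35.69→36, 153 + 9.18 = 162.18→162) → #3524a2
40%: (33 + 88.8 = 121.8→122, 14 + 96.4 = 110.4→110, 153 + 40.8 = 193.8→194) → #7a6ec2
72%: (33 + 159.84 = 192.84→193, 14 + 173.52 = 187.52→188, 153 + 73.44 = 226.44→226) → #c1bce2
83%: (33 + 184.26 = 217.26→217, 14 + 200.03 = 214.03→214, 153 + 84.66 = 237.66→238) → #d9d6ee

#3524a2, #7a6ec2, #c1bce2, #d9d6ee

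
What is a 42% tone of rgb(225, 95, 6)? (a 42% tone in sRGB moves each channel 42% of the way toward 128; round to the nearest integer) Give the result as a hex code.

#b86d39

Per channel, c → c + 0.42(128 − c):
  R: 225 − 40.74 = 184.26 → 184
  G: 95 + 13.86 = 108.86 → 109
  B: 6 + 0.42×(128−6) = 6 + 51.24 = 57.24 → 57
rgb(184, 109, 57) = #b86d39.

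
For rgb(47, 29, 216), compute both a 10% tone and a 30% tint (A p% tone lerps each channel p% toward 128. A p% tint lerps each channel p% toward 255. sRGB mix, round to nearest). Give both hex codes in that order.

10% tone:
  R: 47 + 8.1 = 55.1 → 55
  G: 29 + 0.1×(128−29) = 29 + 9.9 = 38.9 → 39
  B: 216 + 0.1×(128−216) = 216 − 8.8 = 207.2 → 207
  → #3727cf
30% tint:
  R: 47 + 62.4 = 109.4 → 109
  G: 29 + 67.8 = 96.8 → 97
  B: 216 + 0.3×(255−216) = 216 + 11.7 = 227.7 → 228
  → #6d61e4

#3727cf, #6d61e4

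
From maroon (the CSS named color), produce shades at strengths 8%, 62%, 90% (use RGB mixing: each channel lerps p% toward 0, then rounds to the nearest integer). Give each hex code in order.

CSS maroon is rgb(128, 0, 0).
8%: (128 − 10.24 = 117.76→118, 0→0, 0→0) → #760000
62%: (128 − 79.36 = 48.64→49, 0→0, 0→0) → #310000
90%: (128 − 115.2 = 12.8→13, 0→0, 0→0) → #0d0000

#760000, #310000, #0d0000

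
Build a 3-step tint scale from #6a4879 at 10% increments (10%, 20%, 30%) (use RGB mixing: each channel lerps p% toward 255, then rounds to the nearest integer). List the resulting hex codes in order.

#6a4879 is rgb(106, 72, 121).
10%: (106 + 14.9 = 120.9→121, 72 + 18.3 = 90.3→90, 121 + 13.4 = 134.4→134) → #795a86
20%: (106 + 29.8 = 135.8→136, 72 + 36.6 = 108.6→109, 121 + 26.8 = 147.8→148) → #886d94
30%: (106 + 44.7 = 150.7→151, 72 + 54.9 = 126.9→127, 121 + 40.2 = 161.2→161) → #977fa1

#795a86, #886d94, #977fa1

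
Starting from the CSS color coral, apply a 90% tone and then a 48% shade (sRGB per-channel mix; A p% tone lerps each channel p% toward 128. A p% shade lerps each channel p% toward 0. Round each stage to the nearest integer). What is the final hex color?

CSS coral is rgb(255, 127, 80).
Per channel, c → c + 0.9(128 − c):
  R: 255 − 114.3 = 140.7 → 141
  G: 127 + 0.9 = 127.9 → 128
  B: 80 + 43.2 = 123.2 → 123
After the tone: rgb(141, 128, 123) = #8D807B.
Per channel, c → c + 0.48(0 − c):
  R: 141 − 67.68 = 73.32 → 73
  G: 128 + 0.48×(0−128) = 128 − 61.44 = 66.56 → 67
  B: 123 + 0.48×(0−123) = 123 − 59.04 = 63.96 → 64
rgb(73, 67, 64) = #494340.

#494340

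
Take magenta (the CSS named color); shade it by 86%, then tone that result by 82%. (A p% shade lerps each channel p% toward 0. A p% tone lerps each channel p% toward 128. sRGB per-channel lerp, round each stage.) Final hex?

#6F696F

CSS magenta is rgb(255, 0, 255).
Per channel, c → c + 0.86(0 − c):
  R: 255 + 0.86×(0−255) = 255 − 219.3 = 35.7 → 36
  G: 0 + 0 = 0 → 0
  B: 255 − 219.3 = 35.7 → 36
After the shade: rgb(36, 0, 36) = #240024.
An 82% tone moves each channel 82% toward 128:
  R: 36 + 75.44 = 111.44 → 111
  G: 0 + 104.96 = 104.96 → 105
  B: 36 + 75.44 = 111.44 → 111
rgb(111, 105, 111) = #6F696F.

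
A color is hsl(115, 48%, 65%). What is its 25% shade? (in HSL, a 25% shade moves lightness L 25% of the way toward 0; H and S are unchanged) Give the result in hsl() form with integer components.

L moves 25% from 65 toward 0: 65 − 16.25 = 48.75 → 49.
H and S are unchanged.

hsl(115, 48%, 49%)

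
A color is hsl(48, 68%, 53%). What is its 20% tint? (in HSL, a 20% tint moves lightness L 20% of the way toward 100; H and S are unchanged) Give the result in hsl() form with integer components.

hsl(48, 68%, 62%)

L moves 20% from 53 toward 100: 53 + 9.4 = 62.4 → 62.
H and S are unchanged.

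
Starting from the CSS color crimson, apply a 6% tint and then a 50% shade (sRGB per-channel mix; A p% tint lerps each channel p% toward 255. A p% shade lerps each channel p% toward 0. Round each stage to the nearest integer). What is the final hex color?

CSS crimson is rgb(220, 20, 60).
A 6% tint moves each channel 6% toward 255:
  R: 220 + 2.1 = 222.1 → 222
  G: 20 + 14.1 = 34.1 → 34
  B: 60 + 0.06×(255−60) = 60 + 11.7 = 71.7 → 72
After the tint: rgb(222, 34, 72) = #DE2248.
Lerp each channel 50% toward 0:
  R: 222 + 0.5×(0−222) = 222 − 111 = 111 → 111
  G: 34 − 17 = 17 → 17
  B: 72 + 0.5×(0−72) = 72 − 36 = 36 → 36
rgb(111, 17, 36) = #6F1124.

#6F1124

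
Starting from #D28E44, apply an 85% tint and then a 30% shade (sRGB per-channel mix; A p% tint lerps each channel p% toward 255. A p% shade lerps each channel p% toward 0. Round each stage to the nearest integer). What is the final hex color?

#D28E44 is rgb(210, 142, 68).
Per channel, c → c + 0.85(255 − c):
  R: 210 + 0.85×(255−210) = 210 + 38.25 = 248.25 → 248
  G: 142 + 96.05 = 238.05 → 238
  B: 68 + 158.95 = 226.95 → 227
After the tint: rgb(248, 238, 227) = #F8EEE3.
Per channel, c → c + 0.3(0 − c):
  R: 248 − 74.4 = 173.6 → 174
  G: 238 + 0.3×(0−238) = 238 − 71.4 = 166.6 → 167
  B: 227 − 68.1 = 158.9 → 159
rgb(174, 167, 159) = #AEA79F.

#AEA79F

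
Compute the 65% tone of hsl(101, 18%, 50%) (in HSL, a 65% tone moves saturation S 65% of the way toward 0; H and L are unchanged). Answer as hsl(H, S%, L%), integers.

S moves 65% from 18 toward 0: 18 − 11.7 = 6.3 → 6.
H and L are unchanged.

hsl(101, 6%, 50%)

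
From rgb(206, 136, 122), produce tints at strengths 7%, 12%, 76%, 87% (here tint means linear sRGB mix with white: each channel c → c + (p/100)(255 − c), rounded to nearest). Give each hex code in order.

#D19083, #D4968A, #F3E2DF, #F9F0EE

7%: (206 + 3.43 = 209.43→209, 136 + 8.33 = 144.33→144, 122 + 9.31 = 131.31→131) → #D19083
12%: (206 + 5.88 = 211.88→212, 136 + 14.28 = 150.28→150, 122 + 15.96 = 137.96→138) → #D4968A
76%: (206 + 37.24 = 243.24→243, 136 + 90.44 = 226.44→226, 122 + 101.08 = 223.08→223) → #F3E2DF
87%: (206 + 42.63 = 248.63→249, 136 + 103.53 = 239.53→240, 122 + 115.71 = 237.71→238) → #F9F0EE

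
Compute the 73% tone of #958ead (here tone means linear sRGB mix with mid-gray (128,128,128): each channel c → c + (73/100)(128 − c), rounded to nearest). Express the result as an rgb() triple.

rgb(134, 132, 140)

#958ead is rgb(149, 142, 173).
Lerp each channel 73% toward 128:
  R: 149 + 0.73×(128−149) = 149 − 15.33 = 133.67 → 134
  G: 142 + 0.73×(128−142) = 142 − 10.22 = 131.78 → 132
  B: 173 − 32.85 = 140.15 → 140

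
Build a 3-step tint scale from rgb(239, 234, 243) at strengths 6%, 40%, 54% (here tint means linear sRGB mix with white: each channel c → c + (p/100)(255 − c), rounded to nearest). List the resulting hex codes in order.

6%: (239 + 0.96 = 239.96→240, 234 + 1.26 = 235.26→235, 243 + 0.72 = 243.72→244) → #f0ebf4
40%: (239 + 6.4 = 245.4→245, 234 + 8.4 = 242.4→242, 243 + 4.8 = 247.8→248) → #f5f2f8
54%: (239 + 8.64 = 247.64→248, 234 + 11.34 = 245.34→245, 243 + 6.48 = 249.48→249) → #f8f5f9

#f0ebf4, #f5f2f8, #f8f5f9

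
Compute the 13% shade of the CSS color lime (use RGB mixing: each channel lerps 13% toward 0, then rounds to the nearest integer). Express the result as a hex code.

#00DE00

CSS lime is rgb(0, 255, 0).
Per channel, c → c + 0.13(0 − c):
  R: 0 + 0.13×(0−0) = 0 + 0 = 0 → 0
  G: 255 − 33.15 = 221.85 → 222
  B: 0 + 0.13×(0−0) = 0 + 0 = 0 → 0
rgb(0, 222, 0) = #00DE00.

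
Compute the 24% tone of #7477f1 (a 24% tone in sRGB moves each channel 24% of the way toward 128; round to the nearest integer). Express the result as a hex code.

#7779d6

#7477f1 is rgb(116, 119, 241).
Per channel, c → c + 0.24(128 − c):
  R: 116 + 2.88 = 118.88 → 119
  G: 119 + 2.16 = 121.16 → 121
  B: 241 − 27.12 = 213.88 → 214
rgb(119, 121, 214) = #7779d6.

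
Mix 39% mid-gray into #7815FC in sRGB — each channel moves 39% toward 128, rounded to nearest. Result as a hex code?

#7815FC is rgb(120, 21, 252).
Per channel, c → c + 0.39(128 − c):
  R: 120 + 3.12 = 123.12 → 123
  G: 21 + 0.39×(128−21) = 21 + 41.73 = 62.73 → 63
  B: 252 − 48.36 = 203.64 → 204
rgb(123, 63, 204) = #7B3FCC.

#7B3FCC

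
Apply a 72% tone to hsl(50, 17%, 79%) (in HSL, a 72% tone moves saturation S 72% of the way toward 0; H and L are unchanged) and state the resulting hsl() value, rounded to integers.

hsl(50, 5%, 79%)

S moves 72% from 17 toward 0: 17 − 12.24 = 4.76 → 5.
H and L are unchanged.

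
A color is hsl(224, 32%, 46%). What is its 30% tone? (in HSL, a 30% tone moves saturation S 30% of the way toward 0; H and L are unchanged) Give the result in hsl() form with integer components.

S moves 30% from 32 toward 0: 32 − 9.6 = 22.4 → 22.
H and L are unchanged.

hsl(224, 22%, 46%)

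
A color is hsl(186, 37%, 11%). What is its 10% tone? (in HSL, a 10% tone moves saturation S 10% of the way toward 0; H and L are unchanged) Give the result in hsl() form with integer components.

S moves 10% from 37 toward 0: 37 − 3.7 = 33.3 → 33.
H and L are unchanged.

hsl(186, 33%, 11%)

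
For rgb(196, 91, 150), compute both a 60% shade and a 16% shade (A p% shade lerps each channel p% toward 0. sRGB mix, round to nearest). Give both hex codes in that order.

60% shade:
  R: 196 + 0.6×(0−196) = 196 − 117.6 = 78.4 → 78
  G: 91 + 0.6×(0−91) = 91 − 54.6 = 36.4 → 36
  B: 150 + 0.6×(0−150) = 150 − 90 = 60 → 60
  → #4e243c
16% shade:
  R: 196 − 31.36 = 164.64 → 165
  G: 91 + 0.16×(0−91) = 91 − 14.56 = 76.44 → 76
  B: 150 + 0.16×(0−150) = 150 − 24 = 126 → 126
  → #a54c7e

#4e243c, #a54c7e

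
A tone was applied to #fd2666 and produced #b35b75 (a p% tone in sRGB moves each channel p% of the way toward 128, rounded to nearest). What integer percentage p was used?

59%

#fd2666 is rgb(253, 38, 102); #b35b75 is rgb(179, 91, 117).
On the R channel (widest range): 179 ≈ 253 + (p/100)(128 − 253), so p ≈ 100×(179 − 253)/(128 − 253) = -7400/-125 = 59.20.
p = 59 reproduces all three channels after rounding.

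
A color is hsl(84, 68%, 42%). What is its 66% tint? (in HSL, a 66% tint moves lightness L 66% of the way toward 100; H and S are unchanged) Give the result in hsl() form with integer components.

hsl(84, 68%, 80%)

L moves 66% from 42 toward 100: 42 + 38.28 = 80.28 → 80.
H and S are unchanged.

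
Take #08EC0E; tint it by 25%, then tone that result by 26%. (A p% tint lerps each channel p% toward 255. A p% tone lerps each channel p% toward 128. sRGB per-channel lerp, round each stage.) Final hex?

#55D458

#08EC0E is rgb(8, 236, 14).
A 25% tint moves each channel 25% toward 255:
  R: 8 + 61.75 = 69.75 → 70
  G: 236 + 0.25×(255−236) = 236 + 4.75 = 240.75 → 241
  B: 14 + 0.25×(255−14) = 14 + 60.25 = 74.25 → 74
After the tint: rgb(70, 241, 74) = #46F14A.
Lerp each channel 26% toward 128:
  R: 70 + 15.08 = 85.08 → 85
  G: 241 + 0.26×(128−241) = 241 − 29.38 = 211.62 → 212
  B: 74 + 0.26×(128−74) = 74 + 14.04 = 88.04 → 88
rgb(85, 212, 88) = #55D458.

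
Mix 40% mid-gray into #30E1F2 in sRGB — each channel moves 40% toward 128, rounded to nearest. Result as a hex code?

#30E1F2 is rgb(48, 225, 242).
Lerp each channel 40% toward 128:
  R: 48 + 32 = 80 → 80
  G: 225 + 0.4×(128−225) = 225 − 38.8 = 186.2 → 186
  B: 242 + 0.4×(128−242) = 242 − 45.6 = 196.4 → 196
rgb(80, 186, 196) = #50BAC4.

#50BAC4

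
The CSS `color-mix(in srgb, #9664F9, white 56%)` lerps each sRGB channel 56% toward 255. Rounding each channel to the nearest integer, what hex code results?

#D1BBFC

#9664F9 is rgb(150, 100, 249).
Lerp each channel 56% toward 255:
  R: 150 + 0.56×(255−150) = 150 + 58.8 = 208.8 → 209
  G: 100 + 0.56×(255−100) = 100 + 86.8 = 186.8 → 187
  B: 249 + 0.56×(255−249) = 249 + 3.36 = 252.36 → 252
rgb(209, 187, 252) = #D1BBFC.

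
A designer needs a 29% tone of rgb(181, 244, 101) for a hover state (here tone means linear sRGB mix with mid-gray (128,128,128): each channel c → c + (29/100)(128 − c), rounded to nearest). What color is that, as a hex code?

Lerp each channel 29% toward 128:
  R: 181 − 15.37 = 165.63 → 166
  G: 244 − 33.64 = 210.36 → 210
  B: 101 + 7.83 = 108.83 → 109
rgb(166, 210, 109) = #a6d26d.

#a6d26d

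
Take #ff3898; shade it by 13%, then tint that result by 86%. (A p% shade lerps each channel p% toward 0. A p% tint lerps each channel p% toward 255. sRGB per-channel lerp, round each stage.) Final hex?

#ff3898 is rgb(255, 56, 152).
Per channel, c → c + 0.13(0 − c):
  R: 255 + 0.13×(0−255) = 255 − 33.15 = 221.85 → 222
  G: 56 − 7.28 = 48.72 → 49
  B: 152 + 0.13×(0−152) = 152 − 19.76 = 132.24 → 132
After the shade: rgb(222, 49, 132) = #de3184.
An 86% tint moves each channel 86% toward 255:
  R: 222 + 28.38 = 250.38 → 250
  G: 49 + 177.16 = 226.16 → 226
  B: 132 + 105.78 = 237.78 → 238
rgb(250, 226, 238) = #fae2ee.

#fae2ee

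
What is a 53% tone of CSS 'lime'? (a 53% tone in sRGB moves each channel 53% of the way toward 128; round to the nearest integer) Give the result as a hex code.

#44BC44

CSS lime is rgb(0, 255, 0).
Per channel, c → c + 0.53(128 − c):
  R: 0 + 0.53×(128−0) = 0 + 67.84 = 67.84 → 68
  G: 255 + 0.53×(128−255) = 255 − 67.31 = 187.69 → 188
  B: 0 + 0.53×(128−0) = 0 + 67.84 = 67.84 → 68
rgb(68, 188, 68) = #44BC44.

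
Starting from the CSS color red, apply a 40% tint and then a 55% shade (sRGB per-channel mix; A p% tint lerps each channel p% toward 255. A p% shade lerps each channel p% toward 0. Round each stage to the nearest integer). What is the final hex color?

#732e2e

CSS red is rgb(255, 0, 0).
Lerp each channel 40% toward 255:
  R: 255 + 0.4×(255−255) = 255 + 0 = 255 → 255
  G: 0 + 0.4×(255−0) = 0 + 102 = 102 → 102
  B: 0 + 102 = 102 → 102
After the tint: rgb(255, 102, 102) = #ff6666.
Lerp each channel 55% toward 0:
  R: 255 + 0.55×(0−255) = 255 − 140.25 = 114.75 → 115
  G: 102 − 56.1 = 45.9 → 46
  B: 102 − 56.1 = 45.9 → 46
rgb(115, 46, 46) = #732e2e.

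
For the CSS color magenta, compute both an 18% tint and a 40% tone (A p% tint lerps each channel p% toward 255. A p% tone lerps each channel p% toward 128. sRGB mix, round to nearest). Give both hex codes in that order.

#FF2EFF, #CC33CC

CSS magenta is rgb(255, 0, 255).
18% tint:
  R: 255 + 0.18×(255−255) = 255 + 0 = 255 → 255
  G: 0 + 45.9 = 45.9 → 46
  B: 255 + 0 = 255 → 255
  → #FF2EFF
40% tone:
  R: 255 − 50.8 = 204.2 → 204
  G: 0 + 51.2 = 51.2 → 51
  B: 255 − 50.8 = 204.2 → 204
  → #CC33CC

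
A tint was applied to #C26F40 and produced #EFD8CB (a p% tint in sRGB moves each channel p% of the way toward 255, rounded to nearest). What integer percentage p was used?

#C26F40 is rgb(194, 111, 64); #EFD8CB is rgb(239, 216, 203).
On the B channel (widest range): 203 ≈ 64 + (p/100)(255 − 64), so p ≈ 100×(203 − 64)/(255 − 64) = 13900/191 = 72.77.
p = 73 reproduces all three channels after rounding.

73%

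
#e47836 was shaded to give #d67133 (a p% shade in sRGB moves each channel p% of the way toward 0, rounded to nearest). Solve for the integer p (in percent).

#e47836 is rgb(228, 120, 54); #d67133 is rgb(214, 113, 51).
On the R channel (widest range): 214 ≈ 228 + (p/100)(0 − 228), so p ≈ 100×(214 − 228)/(0 − 228) = -1400/-228 = 6.14.
p = 6 reproduces all three channels after rounding.

6%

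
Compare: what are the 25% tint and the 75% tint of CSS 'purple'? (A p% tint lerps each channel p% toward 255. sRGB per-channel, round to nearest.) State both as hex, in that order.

CSS purple is rgb(128, 0, 128).
25% tint:
  R: 128 + 0.25×(255−128) = 128 + 31.75 = 159.75 → 160
  G: 0 + 0.25×(255−0) = 0 + 63.75 = 63.75 → 64
  B: 128 + 31.75 = 159.75 → 160
  → #A040A0
75% tint:
  R: 128 + 0.75×(255−128) = 128 + 95.25 = 223.25 → 223
  G: 0 + 0.75×(255−0) = 0 + 191.25 = 191.25 → 191
  B: 128 + 0.75×(255−128) = 128 + 95.25 = 223.25 → 223
  → #DFBFDF

#A040A0, #DFBFDF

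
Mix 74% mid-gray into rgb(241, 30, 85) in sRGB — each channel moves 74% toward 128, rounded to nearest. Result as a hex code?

Per channel, c → c + 0.74(128 − c):
  R: 241 + 0.74×(128−241) = 241 − 83.62 = 157.38 → 157
  G: 30 + 0.74×(128−30) = 30 + 72.52 = 102.52 → 103
  B: 85 + 0.74×(128−85) = 85 + 31.82 = 116.82 → 117
rgb(157, 103, 117) = #9d6775.

#9d6775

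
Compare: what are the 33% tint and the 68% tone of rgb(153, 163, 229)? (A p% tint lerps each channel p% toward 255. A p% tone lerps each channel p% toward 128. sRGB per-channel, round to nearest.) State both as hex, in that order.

33% tint:
  R: 153 + 33.66 = 186.66 → 187
  G: 163 + 30.36 = 193.36 → 193
  B: 229 + 8.58 = 237.58 → 238
  → #bbc1ee
68% tone:
  R: 153 + 0.68×(128−153) = 153 − 17 = 136 → 136
  G: 163 + 0.68×(128−163) = 163 − 23.8 = 139.2 → 139
  B: 229 + 0.68×(128−229) = 229 − 68.68 = 160.32 → 160
  → #888ba0

#bbc1ee, #888ba0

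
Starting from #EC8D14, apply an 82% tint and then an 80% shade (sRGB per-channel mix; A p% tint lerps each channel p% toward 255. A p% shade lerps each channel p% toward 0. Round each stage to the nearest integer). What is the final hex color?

#EC8D14 is rgb(236, 141, 20).
An 82% tint moves each channel 82% toward 255:
  R: 236 + 0.82×(255−236) = 236 + 15.58 = 251.58 → 252
  G: 141 + 93.48 = 234.48 → 234
  B: 20 + 0.82×(255−20) = 20 + 192.7 = 212.7 → 213
After the tint: rgb(252, 234, 213) = #FCEAD5.
Per channel, c → c + 0.8(0 − c):
  R: 252 + 0.8×(0−252) = 252 − 201.6 = 50.4 → 50
  G: 234 + 0.8×(0−234) = 234 − 187.2 = 46.8 → 47
  B: 213 + 0.8×(0−213) = 213 − 170.4 = 42.6 → 43
rgb(50, 47, 43) = #322F2B.

#322F2B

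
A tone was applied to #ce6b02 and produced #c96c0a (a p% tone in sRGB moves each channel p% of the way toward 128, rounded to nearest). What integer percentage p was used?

#ce6b02 is rgb(206, 107, 2); #c96c0a is rgb(201, 108, 10).
On the B channel (widest range): 10 ≈ 2 + (p/100)(128 − 2), so p ≈ 100×(10 − 2)/(128 − 2) = 800/126 = 6.35.
p = 6 reproduces all three channels after rounding.

6%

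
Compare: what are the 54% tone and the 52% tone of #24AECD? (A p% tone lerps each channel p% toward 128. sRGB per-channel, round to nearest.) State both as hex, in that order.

#5695A3, #5496A5

#24AECD is rgb(36, 174, 205).
54% tone:
  R: 36 + 49.68 = 85.68 → 86
  G: 174 + 0.54×(128−174) = 174 − 24.84 = 149.16 → 149
  B: 205 − 41.58 = 163.42 → 163
  → #5695A3
52% tone:
  R: 36 + 0.52×(128−36) = 36 + 47.84 = 83.84 → 84
  G: 174 + 0.52×(128−174) = 174 − 23.92 = 150.08 → 150
  B: 205 + 0.52×(128−205) = 205 − 40.04 = 164.96 → 165
  → #5496A5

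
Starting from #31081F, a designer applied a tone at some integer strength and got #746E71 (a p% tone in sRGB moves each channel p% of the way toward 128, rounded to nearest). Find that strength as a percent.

#31081F is rgb(49, 8, 31); #746E71 is rgb(116, 110, 113).
On the G channel (widest range): 110 ≈ 8 + (p/100)(128 − 8), so p ≈ 100×(110 − 8)/(128 − 8) = 10200/120 = 85.00.
p = 85 reproduces all three channels after rounding.

85%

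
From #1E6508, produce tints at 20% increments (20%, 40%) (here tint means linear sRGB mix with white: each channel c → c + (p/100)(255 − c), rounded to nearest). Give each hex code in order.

#4B8439, #78A36B

#1E6508 is rgb(30, 101, 8).
20%: (30 + 45 = 75→75, 101 + 30.8 = 131.8→132, 8 + 49.4 = 57.4→57) → #4B8439
40%: (30 + 90 = 120→120, 101 + 61.6 = 162.6→163, 8 + 98.8 = 106.8→107) → #78A36B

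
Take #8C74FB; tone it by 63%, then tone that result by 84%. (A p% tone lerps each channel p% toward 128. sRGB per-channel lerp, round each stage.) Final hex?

#8C74FB is rgb(140, 116, 251).
Per channel, c → c + 0.63(128 − c):
  R: 140 − 7.56 = 132.44 → 132
  G: 116 + 7.56 = 123.56 → 124
  B: 251 − 77.49 = 173.51 → 174
After the tone: rgb(132, 124, 174) = #847CAE.
An 84% tone moves each channel 84% toward 128:
  R: 132 − 3.36 = 128.64 → 129
  G: 124 + 0.84×(128−124) = 124 + 3.36 = 127.36 → 127
  B: 174 − 38.64 = 135.36 → 135
rgb(129, 127, 135) = #817F87.

#817F87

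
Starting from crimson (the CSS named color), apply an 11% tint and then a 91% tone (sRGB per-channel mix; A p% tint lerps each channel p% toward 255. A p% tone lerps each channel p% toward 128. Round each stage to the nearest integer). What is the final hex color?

#89797C

CSS crimson is rgb(220, 20, 60).
An 11% tint moves each channel 11% toward 255:
  R: 220 + 3.85 = 223.85 → 224
  G: 20 + 25.85 = 45.85 → 46
  B: 60 + 0.11×(255−60) = 60 + 21.45 = 81.45 → 81
After the tint: rgb(224, 46, 81) = #E02E51.
Lerp each channel 91% toward 128:
  R: 224 + 0.91×(128−224) = 224 − 87.36 = 136.64 → 137
  G: 46 + 0.91×(128−46) = 46 + 74.62 = 120.62 → 121
  B: 81 + 42.77 = 123.77 → 124
rgb(137, 121, 124) = #89797C.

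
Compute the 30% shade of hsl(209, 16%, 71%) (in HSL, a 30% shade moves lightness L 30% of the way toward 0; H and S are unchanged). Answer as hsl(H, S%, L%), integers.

hsl(209, 16%, 50%)

L moves 30% from 71 toward 0: 71 − 21.3 = 49.7 → 50.
H and S are unchanged.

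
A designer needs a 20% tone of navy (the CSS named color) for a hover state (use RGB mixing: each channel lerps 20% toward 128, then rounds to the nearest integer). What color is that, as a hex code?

CSS navy is rgb(0, 0, 128).
A 20% tone moves each channel 20% toward 128:
  R: 0 + 25.6 = 25.6 → 26
  G: 0 + 0.2×(128−0) = 0 + 25.6 = 25.6 → 26
  B: 128 + 0.2×(128−128) = 128 + 0 = 128 → 128
rgb(26, 26, 128) = #1A1A80.

#1A1A80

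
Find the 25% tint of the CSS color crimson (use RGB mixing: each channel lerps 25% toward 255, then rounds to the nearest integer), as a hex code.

#e54f6d

CSS crimson is rgb(220, 20, 60).
Per channel, c → c + 0.25(255 − c):
  R: 220 + 8.75 = 228.75 → 229
  G: 20 + 0.25×(255−20) = 20 + 58.75 = 78.75 → 79
  B: 60 + 0.25×(255−60) = 60 + 48.75 = 108.75 → 109
rgb(229, 79, 109) = #e54f6d.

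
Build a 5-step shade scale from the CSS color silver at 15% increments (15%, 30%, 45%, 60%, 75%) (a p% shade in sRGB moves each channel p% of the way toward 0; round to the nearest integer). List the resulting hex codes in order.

#A3A3A3, #868686, #6A6A6A, #4D4D4D, #303030

CSS silver is rgb(192, 192, 192).
15%: (192 − 28.8 = 163.2→163, 192 − 28.8 = 163.2→163, 192 − 28.8 = 163.2→163) → #A3A3A3
30%: (192 − 57.6 = 134.4→134, 192 − 57.6 = 134.4→134, 192 − 57.6 = 134.4→134) → #868686
45%: (192 − 86.4 = 105.6→106, 192 − 86.4 = 105.6→106, 192 − 86.4 = 105.6→106) → #6A6A6A
60%: (192 − 115.2 = 76.8→77, 192 − 115.2 = 76.8→77, 192 − 115.2 = 76.8→77) → #4D4D4D
75%: (192 − 144 = 48→48, 192 − 144 = 48→48, 192 − 144 = 48→48) → #303030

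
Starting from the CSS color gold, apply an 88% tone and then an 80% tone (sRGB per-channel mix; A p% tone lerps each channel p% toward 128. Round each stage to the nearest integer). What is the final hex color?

#83827d

CSS gold is rgb(255, 215, 0).
An 88% tone moves each channel 88% toward 128:
  R: 255 + 0.88×(128−255) = 255 − 111.76 = 143.24 → 143
  G: 215 + 0.88×(128−215) = 215 − 76.56 = 138.44 → 138
  B: 0 + 112.64 = 112.64 → 113
After the tone: rgb(143, 138, 113) = #8f8a71.
An 80% tone moves each channel 80% toward 128:
  R: 143 + 0.8×(128−143) = 143 − 12 = 131 → 131
  G: 138 + 0.8×(128−138) = 138 − 8 = 130 → 130
  B: 113 + 0.8×(128−113) = 113 + 12 = 125 → 125
rgb(131, 130, 125) = #83827d.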